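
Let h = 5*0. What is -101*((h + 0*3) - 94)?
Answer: 9494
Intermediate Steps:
h = 0
-101*((h + 0*3) - 94) = -101*((0 + 0*3) - 94) = -101*((0 + 0) - 94) = -101*(0 - 94) = -101*(-94) = 9494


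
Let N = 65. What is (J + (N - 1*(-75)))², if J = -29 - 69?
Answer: 1764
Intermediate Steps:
J = -98
(J + (N - 1*(-75)))² = (-98 + (65 - 1*(-75)))² = (-98 + (65 + 75))² = (-98 + 140)² = 42² = 1764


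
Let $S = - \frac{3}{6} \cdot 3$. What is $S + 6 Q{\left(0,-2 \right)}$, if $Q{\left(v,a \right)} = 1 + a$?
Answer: $- \frac{15}{2} \approx -7.5$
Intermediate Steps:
$S = - \frac{3}{2}$ ($S = \left(-3\right) \frac{1}{6} \cdot 3 = \left(- \frac{1}{2}\right) 3 = - \frac{3}{2} \approx -1.5$)
$S + 6 Q{\left(0,-2 \right)} = - \frac{3}{2} + 6 \left(1 - 2\right) = - \frac{3}{2} + 6 \left(-1\right) = - \frac{3}{2} - 6 = - \frac{15}{2}$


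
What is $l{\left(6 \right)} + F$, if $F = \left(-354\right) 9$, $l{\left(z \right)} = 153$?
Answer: $-3033$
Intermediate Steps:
$F = -3186$
$l{\left(6 \right)} + F = 153 - 3186 = -3033$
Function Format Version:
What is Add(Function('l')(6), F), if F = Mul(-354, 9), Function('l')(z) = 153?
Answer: -3033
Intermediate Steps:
F = -3186
Add(Function('l')(6), F) = Add(153, -3186) = -3033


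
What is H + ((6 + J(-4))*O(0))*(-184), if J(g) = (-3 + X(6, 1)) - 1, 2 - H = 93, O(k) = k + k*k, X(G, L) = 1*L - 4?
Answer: -91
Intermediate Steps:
X(G, L) = -4 + L (X(G, L) = L - 4 = -4 + L)
O(k) = k + k**2
H = -91 (H = 2 - 1*93 = 2 - 93 = -91)
J(g) = -7 (J(g) = (-3 + (-4 + 1)) - 1 = (-3 - 3) - 1 = -6 - 1 = -7)
H + ((6 + J(-4))*O(0))*(-184) = -91 + ((6 - 7)*(0*(1 + 0)))*(-184) = -91 - 0*(-184) = -91 - 1*0*(-184) = -91 + 0*(-184) = -91 + 0 = -91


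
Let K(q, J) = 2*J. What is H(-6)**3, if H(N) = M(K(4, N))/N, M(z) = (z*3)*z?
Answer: -373248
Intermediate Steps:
M(z) = 3*z**2 (M(z) = (3*z)*z = 3*z**2)
H(N) = 12*N (H(N) = (3*(2*N)**2)/N = (3*(4*N**2))/N = (12*N**2)/N = 12*N)
H(-6)**3 = (12*(-6))**3 = (-72)**3 = -373248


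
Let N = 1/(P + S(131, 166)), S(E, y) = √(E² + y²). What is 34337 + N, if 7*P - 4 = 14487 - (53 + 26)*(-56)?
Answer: 125873812097/3665836 - 49*√44717/355586092 ≈ 34337.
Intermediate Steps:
P = 18915/7 (P = 4/7 + (14487 - (53 + 26)*(-56))/7 = 4/7 + (14487 - 79*(-56))/7 = 4/7 + (14487 - 1*(-4424))/7 = 4/7 + (14487 + 4424)/7 = 4/7 + (⅐)*18911 = 4/7 + 18911/7 = 18915/7 ≈ 2702.1)
N = 1/(18915/7 + √44717) (N = 1/(18915/7 + √(131² + 166²)) = 1/(18915/7 + √(17161 + 27556)) = 1/(18915/7 + √44717) ≈ 0.00034322)
34337 + N = 34337 + (1365/3665836 - 49*√44717/355586092) = 125873812097/3665836 - 49*√44717/355586092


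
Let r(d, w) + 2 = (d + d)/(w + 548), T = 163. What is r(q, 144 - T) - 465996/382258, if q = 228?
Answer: -238315600/101107241 ≈ -2.3571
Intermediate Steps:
r(d, w) = -2 + 2*d/(548 + w) (r(d, w) = -2 + (d + d)/(w + 548) = -2 + (2*d)/(548 + w) = -2 + 2*d/(548 + w))
r(q, 144 - T) - 465996/382258 = 2*(-548 + 228 - (144 - 1*163))/(548 + (144 - 1*163)) - 465996/382258 = 2*(-548 + 228 - (144 - 163))/(548 + (144 - 163)) - 465996/382258 = 2*(-548 + 228 - 1*(-19))/(548 - 19) - 1*232998/191129 = 2*(-548 + 228 + 19)/529 - 232998/191129 = 2*(1/529)*(-301) - 232998/191129 = -602/529 - 232998/191129 = -238315600/101107241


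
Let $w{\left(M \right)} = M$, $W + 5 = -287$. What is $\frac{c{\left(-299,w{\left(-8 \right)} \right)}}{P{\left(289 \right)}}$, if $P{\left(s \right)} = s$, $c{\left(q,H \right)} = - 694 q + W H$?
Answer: $\frac{209842}{289} \approx 726.1$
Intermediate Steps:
$W = -292$ ($W = -5 - 287 = -292$)
$c{\left(q,H \right)} = - 694 q - 292 H$
$\frac{c{\left(-299,w{\left(-8 \right)} \right)}}{P{\left(289 \right)}} = \frac{\left(-694\right) \left(-299\right) - -2336}{289} = \left(207506 + 2336\right) \frac{1}{289} = 209842 \cdot \frac{1}{289} = \frac{209842}{289}$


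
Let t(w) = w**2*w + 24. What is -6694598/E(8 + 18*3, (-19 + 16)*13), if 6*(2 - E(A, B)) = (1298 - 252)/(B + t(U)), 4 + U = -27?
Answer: -598617563964/179359 ≈ -3.3375e+6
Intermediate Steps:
U = -31 (U = -4 - 27 = -31)
t(w) = 24 + w**3 (t(w) = w**3 + 24 = 24 + w**3)
E(A, B) = 2 - 523/(3*(-29767 + B)) (E(A, B) = 2 - (1298 - 252)/(6*(B + (24 + (-31)**3))) = 2 - 523/(3*(B + (24 - 29791))) = 2 - 523/(3*(B - 29767)) = 2 - 523/(3*(-29767 + B)))
-6694598/E(8 + 18*3, (-19 + 16)*13) = -6694598*3*(-29767 + (-19 + 16)*13)/(-179125 + 6*((-19 + 16)*13)) = -6694598*3*(-29767 - 3*13)/(-179125 + 6*(-3*13)) = -6694598*3*(-29767 - 39)/(-179125 + 6*(-39)) = -6694598*(-89418/(-179125 - 234)) = -6694598/((1/3)*(-1/29806)*(-179359)) = -6694598/179359/89418 = -6694598*89418/179359 = -598617563964/179359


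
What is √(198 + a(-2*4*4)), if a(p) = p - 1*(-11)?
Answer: √177 ≈ 13.304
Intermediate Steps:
a(p) = 11 + p (a(p) = p + 11 = 11 + p)
√(198 + a(-2*4*4)) = √(198 + (11 - 2*4*4)) = √(198 + (11 - 8*4)) = √(198 + (11 - 32)) = √(198 - 21) = √177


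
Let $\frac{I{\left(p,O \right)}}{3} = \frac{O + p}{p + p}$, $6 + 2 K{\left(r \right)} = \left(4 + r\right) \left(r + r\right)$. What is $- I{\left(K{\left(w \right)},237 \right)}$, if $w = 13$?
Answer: $- \frac{1365}{436} \approx -3.1307$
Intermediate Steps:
$K{\left(r \right)} = -3 + r \left(4 + r\right)$ ($K{\left(r \right)} = -3 + \frac{\left(4 + r\right) \left(r + r\right)}{2} = -3 + \frac{\left(4 + r\right) 2 r}{2} = -3 + \frac{2 r \left(4 + r\right)}{2} = -3 + r \left(4 + r\right)$)
$I{\left(p,O \right)} = \frac{3 \left(O + p\right)}{2 p}$ ($I{\left(p,O \right)} = 3 \frac{O + p}{p + p} = 3 \frac{O + p}{2 p} = \frac{3 \left(O + p\right)}{2 p}$)
$- I{\left(K{\left(w \right)},237 \right)} = - \frac{3 \left(237 + \left(-3 + 13^{2} + 4 \cdot 13\right)\right)}{2 \left(-3 + 13^{2} + 4 \cdot 13\right)} = - \frac{3 \left(237 + \left(-3 + 169 + 52\right)\right)}{2 \left(-3 + 169 + 52\right)} = - \frac{3 \left(237 + 218\right)}{2 \cdot 218} = - \frac{3 \cdot 455}{2 \cdot 218} = \left(-1\right) \frac{1365}{436} = - \frac{1365}{436}$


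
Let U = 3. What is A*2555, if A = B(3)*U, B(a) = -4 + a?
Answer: -7665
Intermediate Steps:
A = -3 (A = (-4 + 3)*3 = -1*3 = -3)
A*2555 = -3*2555 = -7665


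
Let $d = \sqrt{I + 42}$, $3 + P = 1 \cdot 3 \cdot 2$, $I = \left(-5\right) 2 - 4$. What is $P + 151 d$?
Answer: $3 + 302 \sqrt{7} \approx 802.02$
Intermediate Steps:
$I = -14$ ($I = -10 - 4 = -14$)
$P = 3$ ($P = -3 + 1 \cdot 3 \cdot 2 = -3 + 3 \cdot 2 = -3 + 6 = 3$)
$d = 2 \sqrt{7}$ ($d = \sqrt{-14 + 42} = \sqrt{28} = 2 \sqrt{7} \approx 5.2915$)
$P + 151 d = 3 + 151 \cdot 2 \sqrt{7} = 3 + 302 \sqrt{7}$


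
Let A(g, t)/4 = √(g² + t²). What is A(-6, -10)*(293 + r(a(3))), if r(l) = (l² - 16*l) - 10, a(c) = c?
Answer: 1952*√34 ≈ 11382.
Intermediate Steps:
r(l) = -10 + l² - 16*l
A(g, t) = 4*√(g² + t²)
A(-6, -10)*(293 + r(a(3))) = (4*√((-6)² + (-10)²))*(293 + (-10 + 3² - 16*3)) = (4*√(36 + 100))*(293 + (-10 + 9 - 48)) = (4*√136)*(293 - 49) = (4*(2*√34))*244 = (8*√34)*244 = 1952*√34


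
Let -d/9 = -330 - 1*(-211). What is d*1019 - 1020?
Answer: 1090329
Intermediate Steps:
d = 1071 (d = -9*(-330 - 1*(-211)) = -9*(-330 + 211) = -9*(-119) = 1071)
d*1019 - 1020 = 1071*1019 - 1020 = 1091349 - 1020 = 1090329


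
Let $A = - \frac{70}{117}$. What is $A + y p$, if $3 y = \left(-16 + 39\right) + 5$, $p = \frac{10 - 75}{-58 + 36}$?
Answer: $\frac{34720}{1287} \approx 26.977$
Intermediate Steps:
$A = - \frac{70}{117}$ ($A = \left(-70\right) \frac{1}{117} = - \frac{70}{117} \approx -0.59829$)
$p = \frac{65}{22}$ ($p = - \frac{65}{-22} = \left(-65\right) \left(- \frac{1}{22}\right) = \frac{65}{22} \approx 2.9545$)
$y = \frac{28}{3}$ ($y = \frac{\left(-16 + 39\right) + 5}{3} = \frac{23 + 5}{3} = \frac{1}{3} \cdot 28 = \frac{28}{3} \approx 9.3333$)
$A + y p = - \frac{70}{117} + \frac{28}{3} \cdot \frac{65}{22} = - \frac{70}{117} + \frac{910}{33} = \frac{34720}{1287}$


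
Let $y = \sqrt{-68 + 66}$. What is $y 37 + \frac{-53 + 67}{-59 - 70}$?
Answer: $- \frac{14}{129} + 37 i \sqrt{2} \approx -0.10853 + 52.326 i$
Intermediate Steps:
$y = i \sqrt{2}$ ($y = \sqrt{-2} = i \sqrt{2} \approx 1.4142 i$)
$y 37 + \frac{-53 + 67}{-59 - 70} = i \sqrt{2} \cdot 37 + \frac{-53 + 67}{-59 - 70} = 37 i \sqrt{2} + \frac{14}{-129} = 37 i \sqrt{2} + 14 \left(- \frac{1}{129}\right) = 37 i \sqrt{2} - \frac{14}{129} = - \frac{14}{129} + 37 i \sqrt{2}$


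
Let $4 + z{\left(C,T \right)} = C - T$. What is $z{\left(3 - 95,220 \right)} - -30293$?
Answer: $29977$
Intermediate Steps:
$z{\left(C,T \right)} = -4 + C - T$ ($z{\left(C,T \right)} = -4 + \left(C - T\right) = -4 + C - T$)
$z{\left(3 - 95,220 \right)} - -30293 = \left(-4 + \left(3 - 95\right) - 220\right) - -30293 = \left(-4 - 92 - 220\right) + 30293 = -316 + 30293 = 29977$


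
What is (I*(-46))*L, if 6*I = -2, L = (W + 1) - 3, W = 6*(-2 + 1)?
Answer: -368/3 ≈ -122.67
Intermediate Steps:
W = -6 (W = 6*(-1) = -6)
L = -8 (L = (-6 + 1) - 3 = -5 - 3 = -8)
I = -⅓ (I = (⅙)*(-2) = -⅓ ≈ -0.33333)
(I*(-46))*L = -⅓*(-46)*(-8) = (46/3)*(-8) = -368/3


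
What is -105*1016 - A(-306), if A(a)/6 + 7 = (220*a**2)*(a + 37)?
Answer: 33248164242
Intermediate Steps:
A(a) = -42 + 1320*a**2*(37 + a) (A(a) = -42 + 6*((220*a**2)*(a + 37)) = -42 + 6*((220*a**2)*(37 + a)) = -42 + 6*(220*a**2*(37 + a)) = -42 + 1320*a**2*(37 + a))
-105*1016 - A(-306) = -105*1016 - (-42 + 1320*(-306)**3 + 48840*(-306)**2) = -106680 - (-42 + 1320*(-28652616) + 48840*93636) = -106680 - (-42 - 37821453120 + 4573182240) = -106680 - 1*(-33248270922) = -106680 + 33248270922 = 33248164242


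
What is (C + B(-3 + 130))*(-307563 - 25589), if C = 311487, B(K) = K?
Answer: -103814827328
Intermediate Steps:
(C + B(-3 + 130))*(-307563 - 25589) = (311487 + (-3 + 130))*(-307563 - 25589) = (311487 + 127)*(-333152) = 311614*(-333152) = -103814827328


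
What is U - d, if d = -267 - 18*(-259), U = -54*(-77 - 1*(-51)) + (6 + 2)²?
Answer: -2927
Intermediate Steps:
U = 1468 (U = -54*(-77 + 51) + 8² = -54*(-26) + 64 = 1404 + 64 = 1468)
d = 4395 (d = -267 + 4662 = 4395)
U - d = 1468 - 1*4395 = 1468 - 4395 = -2927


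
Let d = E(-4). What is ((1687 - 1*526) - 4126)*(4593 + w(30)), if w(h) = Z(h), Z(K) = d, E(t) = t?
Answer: -13606385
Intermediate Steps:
d = -4
Z(K) = -4
w(h) = -4
((1687 - 1*526) - 4126)*(4593 + w(30)) = ((1687 - 1*526) - 4126)*(4593 - 4) = ((1687 - 526) - 4126)*4589 = (1161 - 4126)*4589 = -2965*4589 = -13606385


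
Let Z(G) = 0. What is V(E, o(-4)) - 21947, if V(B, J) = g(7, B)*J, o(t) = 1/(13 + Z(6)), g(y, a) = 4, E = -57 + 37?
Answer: -285307/13 ≈ -21947.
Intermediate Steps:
E = -20
o(t) = 1/13 (o(t) = 1/(13 + 0) = 1/13)
V(B, J) = 4*J
V(E, o(-4)) - 21947 = 4*(1/13) - 21947 = 4/13 - 21947 = -285307/13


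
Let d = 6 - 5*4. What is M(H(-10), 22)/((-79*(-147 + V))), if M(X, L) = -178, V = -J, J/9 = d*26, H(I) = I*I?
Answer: 178/247191 ≈ 0.00072009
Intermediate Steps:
d = -14 (d = 6 - 20 = -14)
H(I) = I²
J = -3276 (J = 9*(-14*26) = 9*(-364) = -3276)
V = 3276 (V = -1*(-3276) = 3276)
M(H(-10), 22)/((-79*(-147 + V))) = -178*(-1/(79*(-147 + 3276))) = -178/((-79*3129)) = -178/(-247191) = -178*(-1/247191) = 178/247191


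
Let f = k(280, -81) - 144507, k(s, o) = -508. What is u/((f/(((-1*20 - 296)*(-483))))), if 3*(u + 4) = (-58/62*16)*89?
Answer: 92169616/195455 ≈ 471.56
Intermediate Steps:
f = -145015 (f = -508 - 144507 = -145015)
u = -41668/93 (u = -4 + ((-58/62*16)*89)/3 = -4 + ((-58*1/62*16)*89)/3 = -4 + (-29/31*16*89)/3 = -4 + (-464/31*89)/3 = -4 + (⅓)*(-41296/31) = -4 - 41296/93 = -41668/93 ≈ -448.04)
u/((f/(((-1*20 - 296)*(-483))))) = -41668/(93*((-145015*(-1/(483*(-1*20 - 296)))))) = -41668/(93*((-145015*(-1/(483*(-20 - 296)))))) = -41668/(93*((-145015/((-316*(-483)))))) = -41668/(93*((-145015/152628))) = -41668/(93*((-145015*1/152628))) = -41668/(93*(-6305/6636)) = -41668/93*(-6636/6305) = 92169616/195455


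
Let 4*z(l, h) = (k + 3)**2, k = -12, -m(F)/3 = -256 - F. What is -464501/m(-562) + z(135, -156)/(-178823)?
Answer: 9772169851/19312884 ≈ 505.99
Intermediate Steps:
m(F) = 768 + 3*F (m(F) = -3*(-256 - F) = 768 + 3*F)
z(l, h) = 81/4 (z(l, h) = (-12 + 3)**2/4 = (1/4)*(-9)**2 = (1/4)*81 = 81/4)
-464501/m(-562) + z(135, -156)/(-178823) = -464501/(768 + 3*(-562)) + (81/4)/(-178823) = -464501/(768 - 1686) + (81/4)*(-1/178823) = -464501/(-918) - 81/715292 = -464501*(-1/918) - 81/715292 = 464501/918 - 81/715292 = 9772169851/19312884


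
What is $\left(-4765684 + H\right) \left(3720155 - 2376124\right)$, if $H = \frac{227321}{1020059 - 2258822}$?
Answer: $- \frac{7934558559620594603}{1238763} \approx -6.4052 \cdot 10^{12}$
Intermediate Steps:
$H = - \frac{227321}{1238763}$ ($H = \frac{227321}{-1238763} = 227321 \left(- \frac{1}{1238763}\right) = - \frac{227321}{1238763} \approx -0.18351$)
$\left(-4765684 + H\right) \left(3720155 - 2376124\right) = \left(-4765684 - \frac{227321}{1238763}\right) \left(3720155 - 2376124\right) = \left(- \frac{5903553236213}{1238763}\right) 1344031 = - \frac{7934558559620594603}{1238763}$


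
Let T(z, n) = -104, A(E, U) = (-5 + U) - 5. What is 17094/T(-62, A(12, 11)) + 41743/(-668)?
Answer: -492502/2171 ≈ -226.85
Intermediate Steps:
A(E, U) = -10 + U
17094/T(-62, A(12, 11)) + 41743/(-668) = 17094/(-104) + 41743/(-668) = 17094*(-1/104) + 41743*(-1/668) = -8547/52 - 41743/668 = -492502/2171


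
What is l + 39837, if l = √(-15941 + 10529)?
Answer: 39837 + 2*I*√1353 ≈ 39837.0 + 73.566*I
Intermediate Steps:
l = 2*I*√1353 (l = √(-5412) = 2*I*√1353 ≈ 73.566*I)
l + 39837 = 2*I*√1353 + 39837 = 39837 + 2*I*√1353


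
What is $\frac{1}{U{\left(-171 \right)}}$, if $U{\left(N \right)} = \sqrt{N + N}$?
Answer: $- \frac{i \sqrt{38}}{114} \approx - 0.054074 i$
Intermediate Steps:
$U{\left(N \right)} = \sqrt{2} \sqrt{N}$ ($U{\left(N \right)} = \sqrt{2 N} = \sqrt{2} \sqrt{N}$)
$\frac{1}{U{\left(-171 \right)}} = \frac{1}{\sqrt{2} \sqrt{-171}} = \frac{1}{\sqrt{2} \cdot 3 i \sqrt{19}} = \frac{1}{3 i \sqrt{38}} = - \frac{i \sqrt{38}}{114}$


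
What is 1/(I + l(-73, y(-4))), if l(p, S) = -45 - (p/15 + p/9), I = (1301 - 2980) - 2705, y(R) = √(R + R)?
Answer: -45/198721 ≈ -0.00022645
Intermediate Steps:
y(R) = √2*√R (y(R) = √(2*R) = √2*√R)
I = -4384 (I = -1679 - 2705 = -4384)
l(p, S) = -45 - 8*p/45 (l(p, S) = -45 - (p*(1/15) + p*(⅑)) = -45 - (p/15 + p/9) = -45 - 8*p/45)
1/(I + l(-73, y(-4))) = 1/(-4384 + (-45 - 8/45*(-73))) = 1/(-4384 + (-45 + 584/45)) = 1/(-4384 - 1441/45) = 1/(-198721/45) = -45/198721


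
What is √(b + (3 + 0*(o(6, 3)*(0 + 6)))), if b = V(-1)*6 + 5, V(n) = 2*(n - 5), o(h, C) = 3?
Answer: 8*I ≈ 8.0*I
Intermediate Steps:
V(n) = -10 + 2*n (V(n) = 2*(-5 + n) = -10 + 2*n)
b = -67 (b = (-10 + 2*(-1))*6 + 5 = (-10 - 2)*6 + 5 = -12*6 + 5 = -72 + 5 = -67)
√(b + (3 + 0*(o(6, 3)*(0 + 6)))) = √(-67 + (3 + 0*(3*(0 + 6)))) = √(-67 + (3 + 0*(3*6))) = √(-67 + (3 + 0*18)) = √(-67 + (3 + 0)) = √(-67 + 3) = √(-64) = 8*I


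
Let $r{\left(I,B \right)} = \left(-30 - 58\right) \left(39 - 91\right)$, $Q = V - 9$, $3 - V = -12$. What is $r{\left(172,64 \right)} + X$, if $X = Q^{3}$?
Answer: $4792$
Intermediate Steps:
$V = 15$ ($V = 3 - -12 = 3 + 12 = 15$)
$Q = 6$ ($Q = 15 - 9 = 6$)
$r{\left(I,B \right)} = 4576$ ($r{\left(I,B \right)} = \left(-88\right) \left(-52\right) = 4576$)
$X = 216$ ($X = 6^{3} = 216$)
$r{\left(172,64 \right)} + X = 4576 + 216 = 4792$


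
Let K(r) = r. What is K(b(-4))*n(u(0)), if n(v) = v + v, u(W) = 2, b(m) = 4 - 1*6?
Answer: -8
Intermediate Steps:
b(m) = -2 (b(m) = 4 - 6 = -2)
n(v) = 2*v
K(b(-4))*n(u(0)) = -4*2 = -2*4 = -8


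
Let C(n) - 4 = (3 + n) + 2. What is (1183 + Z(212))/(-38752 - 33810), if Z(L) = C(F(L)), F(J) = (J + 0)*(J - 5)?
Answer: -22538/36281 ≈ -0.62121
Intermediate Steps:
F(J) = J*(-5 + J)
C(n) = 9 + n (C(n) = 4 + ((3 + n) + 2) = 4 + (5 + n) = 9 + n)
Z(L) = 9 + L*(-5 + L)
(1183 + Z(212))/(-38752 - 33810) = (1183 + (9 + 212*(-5 + 212)))/(-38752 - 33810) = (1183 + (9 + 212*207))/(-72562) = (1183 + (9 + 43884))*(-1/72562) = (1183 + 43893)*(-1/72562) = 45076*(-1/72562) = -22538/36281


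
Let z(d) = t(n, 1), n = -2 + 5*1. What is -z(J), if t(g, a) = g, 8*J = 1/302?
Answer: -3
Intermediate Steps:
n = 3 (n = -2 + 5 = 3)
J = 1/2416 (J = (⅛)/302 = (⅛)*(1/302) = 1/2416 ≈ 0.00041391)
z(d) = 3
-z(J) = -1*3 = -3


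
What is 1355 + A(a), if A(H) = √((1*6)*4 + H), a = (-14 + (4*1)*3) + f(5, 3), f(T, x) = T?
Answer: 1355 + 3*√3 ≈ 1360.2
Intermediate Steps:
a = 3 (a = (-14 + (4*1)*3) + 5 = (-14 + 4*3) + 5 = (-14 + 12) + 5 = -2 + 5 = 3)
A(H) = √(24 + H) (A(H) = √(6*4 + H) = √(24 + H))
1355 + A(a) = 1355 + √(24 + 3) = 1355 + √27 = 1355 + 3*√3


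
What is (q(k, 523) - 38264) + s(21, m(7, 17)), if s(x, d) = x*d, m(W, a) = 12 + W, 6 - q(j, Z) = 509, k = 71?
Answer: -38368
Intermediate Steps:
q(j, Z) = -503 (q(j, Z) = 6 - 1*509 = 6 - 509 = -503)
s(x, d) = d*x
(q(k, 523) - 38264) + s(21, m(7, 17)) = (-503 - 38264) + (12 + 7)*21 = -38767 + 19*21 = -38767 + 399 = -38368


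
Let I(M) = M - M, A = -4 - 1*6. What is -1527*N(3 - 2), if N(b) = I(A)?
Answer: 0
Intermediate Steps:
A = -10 (A = -4 - 6 = -10)
I(M) = 0
N(b) = 0
-1527*N(3 - 2) = -1527*0 = 0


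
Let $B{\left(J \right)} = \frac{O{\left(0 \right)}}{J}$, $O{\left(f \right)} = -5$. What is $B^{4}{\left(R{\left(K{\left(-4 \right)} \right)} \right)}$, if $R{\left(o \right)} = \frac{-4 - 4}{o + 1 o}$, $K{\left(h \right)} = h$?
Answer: $625$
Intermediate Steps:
$R{\left(o \right)} = - \frac{4}{o}$ ($R{\left(o \right)} = - \frac{8}{o + o} = - \frac{8}{2 o} = - 8 \frac{1}{2 o} = - \frac{4}{o}$)
$B{\left(J \right)} = - \frac{5}{J}$
$B^{4}{\left(R{\left(K{\left(-4 \right)} \right)} \right)} = \left(- \frac{5}{\left(-4\right) \frac{1}{-4}}\right)^{4} = \left(- \frac{5}{\left(-4\right) \left(- \frac{1}{4}\right)}\right)^{4} = \left(- \frac{5}{1}\right)^{4} = \left(\left(-5\right) 1\right)^{4} = \left(-5\right)^{4} = 625$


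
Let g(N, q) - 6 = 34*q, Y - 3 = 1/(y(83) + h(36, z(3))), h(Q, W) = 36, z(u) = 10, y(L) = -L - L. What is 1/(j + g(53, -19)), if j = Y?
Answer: -130/82811 ≈ -0.0015698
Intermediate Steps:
y(L) = -2*L
Y = 389/130 (Y = 3 + 1/(-2*83 + 36) = 3 + 1/(-166 + 36) = 3 + 1/(-130) = 3 - 1/130 = 389/130 ≈ 2.9923)
g(N, q) = 6 + 34*q
j = 389/130 ≈ 2.9923
1/(j + g(53, -19)) = 1/(389/130 + (6 + 34*(-19))) = 1/(389/130 + (6 - 646)) = 1/(389/130 - 640) = 1/(-82811/130) = -130/82811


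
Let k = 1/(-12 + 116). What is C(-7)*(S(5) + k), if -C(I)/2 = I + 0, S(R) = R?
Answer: 3647/52 ≈ 70.135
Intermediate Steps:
C(I) = -2*I (C(I) = -2*(I + 0) = -2*I)
k = 1/104 ≈ 0.0096154
C(-7)*(S(5) + k) = (-2*(-7))*(5 + 1/104) = 14*(521/104) = 3647/52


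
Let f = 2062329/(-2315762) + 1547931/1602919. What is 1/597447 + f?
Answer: 166627767043478015/2217710663411413266 ≈ 0.075135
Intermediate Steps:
f = 278893450071/3711978909278 (f = 2062329*(-1/2315762) + 1547931*(1/1602919) = -2062329/2315762 + 1547931/1602919 = 278893450071/3711978909278 ≈ 0.075133)
1/597447 + f = 1/597447 + 278893450071/3711978909278 = 166627767043478015/2217710663411413266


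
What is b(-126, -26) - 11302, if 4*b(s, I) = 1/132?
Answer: -5967455/528 ≈ -11302.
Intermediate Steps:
b(s, I) = 1/528 (b(s, I) = (1/4)/132 = (1/4)*(1/132) = 1/528)
b(-126, -26) - 11302 = 1/528 - 11302 = -5967455/528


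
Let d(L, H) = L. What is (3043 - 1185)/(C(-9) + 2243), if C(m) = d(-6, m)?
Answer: 1858/2237 ≈ 0.83058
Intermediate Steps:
C(m) = -6
(3043 - 1185)/(C(-9) + 2243) = (3043 - 1185)/(-6 + 2243) = 1858/2237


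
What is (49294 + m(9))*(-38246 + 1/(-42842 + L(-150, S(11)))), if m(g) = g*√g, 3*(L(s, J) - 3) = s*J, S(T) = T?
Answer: -81846014333095/43389 ≈ -1.8863e+9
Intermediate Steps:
L(s, J) = 3 + J*s/3 (L(s, J) = 3 + (s*J)/3 = 3 + (J*s)/3 = 3 + J*s/3)
m(g) = g^(3/2)
(49294 + m(9))*(-38246 + 1/(-42842 + L(-150, S(11)))) = (49294 + 9^(3/2))*(-38246 + 1/(-42842 + (3 + (⅓)*11*(-150)))) = (49294 + 27)*(-38246 + 1/(-42842 + (3 - 550))) = 49321*(-38246 + 1/(-42842 - 547)) = 49321*(-38246 + 1/(-43389)) = 49321*(-38246 - 1/43389) = 49321*(-1659455695/43389) = -81846014333095/43389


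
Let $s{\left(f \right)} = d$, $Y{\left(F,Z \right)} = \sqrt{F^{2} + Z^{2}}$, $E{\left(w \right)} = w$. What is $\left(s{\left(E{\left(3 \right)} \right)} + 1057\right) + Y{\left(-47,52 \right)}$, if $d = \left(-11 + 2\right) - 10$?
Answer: $1038 + 17 \sqrt{17} \approx 1108.1$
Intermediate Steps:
$d = -19$ ($d = -9 - 10 = -19$)
$s{\left(f \right)} = -19$
$\left(s{\left(E{\left(3 \right)} \right)} + 1057\right) + Y{\left(-47,52 \right)} = \left(-19 + 1057\right) + \sqrt{\left(-47\right)^{2} + 52^{2}} = 1038 + \sqrt{2209 + 2704} = 1038 + \sqrt{4913} = 1038 + 17 \sqrt{17}$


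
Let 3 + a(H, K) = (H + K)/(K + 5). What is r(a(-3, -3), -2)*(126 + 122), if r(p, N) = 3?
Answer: 744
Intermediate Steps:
a(H, K) = -3 + (H + K)/(5 + K) (a(H, K) = -3 + (H + K)/(K + 5) = -3 + (H + K)/(5 + K))
r(a(-3, -3), -2)*(126 + 122) = 3*(126 + 122) = 3*248 = 744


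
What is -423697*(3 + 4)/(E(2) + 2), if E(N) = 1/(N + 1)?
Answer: -1271091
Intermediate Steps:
E(N) = 1/(1 + N)
-423697*(3 + 4)/(E(2) + 2) = -423697*(3 + 4)/(1/(1 + 2) + 2) = -2965879/(1/3 + 2) = -2965879/7/3 = -2965879*3/7 = -423697*3 = -1271091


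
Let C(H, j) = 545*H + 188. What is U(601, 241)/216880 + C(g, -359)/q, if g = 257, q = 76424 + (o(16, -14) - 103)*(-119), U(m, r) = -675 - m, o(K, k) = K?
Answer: 7576835797/4705048940 ≈ 1.6104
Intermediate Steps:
q = 86777 (q = 76424 + (16 - 103)*(-119) = 76424 - 87*(-119) = 76424 + 10353 = 86777)
C(H, j) = 188 + 545*H
U(601, 241)/216880 + C(g, -359)/q = (-675 - 1*601)/216880 + (188 + 545*257)/86777 = (-675 - 601)*(1/216880) + (188 + 140065)*(1/86777) = -1276*1/216880 + 140253*(1/86777) = -319/54220 + 140253/86777 = 7576835797/4705048940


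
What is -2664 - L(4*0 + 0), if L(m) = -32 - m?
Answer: -2632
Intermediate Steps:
-2664 - L(4*0 + 0) = -2664 - (-32 - (4*0 + 0)) = -2664 - (-32 - (0 + 0)) = -2664 - (-32 - 1*0) = -2664 - (-32 + 0) = -2664 - 1*(-32) = -2664 + 32 = -2632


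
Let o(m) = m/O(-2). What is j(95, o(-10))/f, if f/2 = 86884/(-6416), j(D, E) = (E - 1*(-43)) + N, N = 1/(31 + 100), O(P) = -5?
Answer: -4728592/2845451 ≈ -1.6618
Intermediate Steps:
N = 1/131 ≈ 0.0076336
o(m) = -m/5 (o(m) = m/(-5) = m*(-1/5) = -m/5)
j(D, E) = 5634/131 + E (j(D, E) = (E - 1*(-43)) + 1/131 = (E + 43) + 1/131 = (43 + E) + 1/131 = 5634/131 + E)
f = -21721/802 (f = 2*(86884/(-6416)) = 2*(86884*(-1/6416)) = 2*(-21721/1604) = -21721/802 ≈ -27.084)
j(95, o(-10))/f = (5634/131 - 1/5*(-10))/(-21721/802) = (5634/131 + 2)*(-802/21721) = (5896/131)*(-802/21721) = -4728592/2845451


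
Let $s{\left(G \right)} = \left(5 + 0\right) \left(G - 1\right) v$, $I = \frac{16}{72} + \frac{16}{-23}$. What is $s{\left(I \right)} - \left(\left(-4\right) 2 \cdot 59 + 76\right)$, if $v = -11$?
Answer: $\frac{98747}{207} \approx 477.04$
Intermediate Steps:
$I = - \frac{98}{207}$ ($I = 16 \cdot \frac{1}{72} + 16 \left(- \frac{1}{23}\right) = \frac{2}{9} - \frac{16}{23} = - \frac{98}{207} \approx -0.47343$)
$s{\left(G \right)} = 55 - 55 G$ ($s{\left(G \right)} = \left(5 + 0\right) \left(G - 1\right) \left(-11\right) = 5 \left(-1 + G\right) \left(-11\right) = \left(-5 + 5 G\right) \left(-11\right) = 55 - 55 G$)
$s{\left(I \right)} - \left(\left(-4\right) 2 \cdot 59 + 76\right) = \left(55 - - \frac{5390}{207}\right) - \left(\left(-4\right) 2 \cdot 59 + 76\right) = \left(55 + \frac{5390}{207}\right) - \left(\left(-8\right) 59 + 76\right) = \frac{16775}{207} - \left(-472 + 76\right) = \frac{16775}{207} - -396 = \frac{16775}{207} + 396 = \frac{98747}{207}$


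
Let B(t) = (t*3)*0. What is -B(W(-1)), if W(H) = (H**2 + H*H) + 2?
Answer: 0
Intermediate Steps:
W(H) = 2 + 2*H**2 (W(H) = (H**2 + H**2) + 2 = 2*H**2 + 2 = 2 + 2*H**2)
B(t) = 0 (B(t) = (3*t)*0 = 0)
-B(W(-1)) = -1*0 = 0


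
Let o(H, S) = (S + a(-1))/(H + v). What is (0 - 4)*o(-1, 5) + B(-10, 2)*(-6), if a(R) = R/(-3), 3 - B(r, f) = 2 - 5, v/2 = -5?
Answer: -1124/33 ≈ -34.061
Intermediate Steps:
v = -10 (v = 2*(-5) = -10)
B(r, f) = 6 (B(r, f) = 3 - (2 - 5) = 3 - 1*(-3) = 3 + 3 = 6)
a(R) = -R/3 (a(R) = R*(-⅓) = -R/3)
o(H, S) = (⅓ + S)/(-10 + H) (o(H, S) = (S - ⅓*(-1))/(H - 10) = (S + ⅓)/(-10 + H) = (⅓ + S)/(-10 + H))
(0 - 4)*o(-1, 5) + B(-10, 2)*(-6) = (0 - 4)*((⅓ + 5)/(-10 - 1)) + 6*(-6) = -4*16/((-11)*3) - 36 = -(-4)*16/(11*3) - 36 = -4*(-16/33) - 36 = 64/33 - 36 = -1124/33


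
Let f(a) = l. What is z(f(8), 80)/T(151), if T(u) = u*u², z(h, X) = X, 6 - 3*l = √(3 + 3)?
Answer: 80/3442951 ≈ 2.3236e-5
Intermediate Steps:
l = 2 - √6/3 (l = 2 - √(3 + 3)/3 = 2 - √6/3 ≈ 1.1835)
f(a) = 2 - √6/3
T(u) = u³
z(f(8), 80)/T(151) = 80/(151³) = 80/3442951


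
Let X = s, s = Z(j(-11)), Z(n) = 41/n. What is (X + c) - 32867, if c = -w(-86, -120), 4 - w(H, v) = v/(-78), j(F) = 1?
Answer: -426770/13 ≈ -32828.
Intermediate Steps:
w(H, v) = 4 + v/78 (w(H, v) = 4 - v/(-78) = 4 - v*(-1)/78 = 4 - (-1)*v/78 = 4 + v/78)
c = -32/13 (c = -(4 + (1/78)*(-120)) = -(4 - 20/13) = -1*32/13 = -32/13 ≈ -2.4615)
s = 41 (s = 41/1 = 41*1 = 41)
X = 41
(X + c) - 32867 = (41 - 32/13) - 32867 = 501/13 - 32867 = -426770/13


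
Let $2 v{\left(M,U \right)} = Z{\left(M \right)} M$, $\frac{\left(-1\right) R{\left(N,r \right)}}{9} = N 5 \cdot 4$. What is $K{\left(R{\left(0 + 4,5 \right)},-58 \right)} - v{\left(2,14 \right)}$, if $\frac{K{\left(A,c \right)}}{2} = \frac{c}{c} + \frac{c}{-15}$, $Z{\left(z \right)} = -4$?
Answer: $\frac{206}{15} \approx 13.733$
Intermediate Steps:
$R{\left(N,r \right)} = - 180 N$ ($R{\left(N,r \right)} = - 9 N 5 \cdot 4 = - 9 \cdot 5 N 4 = - 9 \cdot 20 N = - 180 N$)
$v{\left(M,U \right)} = - 2 M$ ($v{\left(M,U \right)} = \frac{\left(-4\right) M}{2} = - 2 M$)
$K{\left(A,c \right)} = 2 - \frac{2 c}{15}$ ($K{\left(A,c \right)} = 2 \left(\frac{c}{c} + \frac{c}{-15}\right) = 2 \left(1 + c \left(- \frac{1}{15}\right)\right) = 2 \left(1 - \frac{c}{15}\right) = 2 - \frac{2 c}{15}$)
$K{\left(R{\left(0 + 4,5 \right)},-58 \right)} - v{\left(2,14 \right)} = \left(2 - - \frac{116}{15}\right) - \left(-2\right) 2 = \left(2 + \frac{116}{15}\right) - -4 = \frac{146}{15} + 4 = \frac{206}{15}$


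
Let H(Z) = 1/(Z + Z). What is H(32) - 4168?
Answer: -266751/64 ≈ -4168.0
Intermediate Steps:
H(Z) = 1/(2*Z)
H(32) - 4168 = (½)/32 - 4168 = (½)*(1/32) - 4168 = 1/64 - 4168 = -266751/64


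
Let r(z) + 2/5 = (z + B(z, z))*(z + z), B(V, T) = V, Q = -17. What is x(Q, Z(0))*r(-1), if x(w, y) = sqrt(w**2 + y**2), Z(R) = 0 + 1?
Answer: 18*sqrt(290)/5 ≈ 61.306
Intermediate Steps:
Z(R) = 1
r(z) = -2/5 + 4*z**2 (r(z) = -2/5 + (z + z)*(z + z) = -2/5 + (2*z)*(2*z) = -2/5 + 4*z**2)
x(Q, Z(0))*r(-1) = sqrt((-17)**2 + 1**2)*(-2/5 + 4*(-1)**2) = sqrt(289 + 1)*(-2/5 + 4*1) = sqrt(290)*(-2/5 + 4) = sqrt(290)*(18/5) = 18*sqrt(290)/5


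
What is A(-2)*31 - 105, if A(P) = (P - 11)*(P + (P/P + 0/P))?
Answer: 298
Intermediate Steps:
A(P) = (1 + P)*(-11 + P) (A(P) = (-11 + P)*(P + (1 + 0)) = (-11 + P)*(P + 1) = (-11 + P)*(1 + P) = (1 + P)*(-11 + P))
A(-2)*31 - 105 = (-11 + (-2)² - 10*(-2))*31 - 105 = (-11 + 4 + 20)*31 - 105 = 13*31 - 105 = 403 - 105 = 298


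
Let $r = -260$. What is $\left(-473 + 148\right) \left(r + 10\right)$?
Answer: $81250$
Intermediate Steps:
$\left(-473 + 148\right) \left(r + 10\right) = \left(-473 + 148\right) \left(-260 + 10\right) = \left(-325\right) \left(-250\right) = 81250$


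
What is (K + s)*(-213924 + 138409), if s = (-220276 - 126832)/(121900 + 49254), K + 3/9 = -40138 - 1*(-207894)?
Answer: -3252246747864455/256731 ≈ -1.2668e+10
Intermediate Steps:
K = 503267/3 (K = -⅓ + (-40138 - 1*(-207894)) = -⅓ + (-40138 + 207894) = -⅓ + 167756 = 503267/3 ≈ 1.6776e+5)
s = -173554/85577 (s = -347108/171154 = -347108*1/171154 = -173554/85577 ≈ -2.0280)
(K + s)*(-213924 + 138409) = (503267/3 - 173554/85577)*(-213924 + 138409) = (43067559397/256731)*(-75515) = -3252246747864455/256731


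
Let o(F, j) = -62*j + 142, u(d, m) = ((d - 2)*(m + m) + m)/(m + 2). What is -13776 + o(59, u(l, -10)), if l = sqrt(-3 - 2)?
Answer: -26803/2 - 155*I*sqrt(5) ≈ -13402.0 - 346.59*I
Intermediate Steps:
l = I*sqrt(5) (l = sqrt(-5) = I*sqrt(5) ≈ 2.2361*I)
u(d, m) = (m + 2*m*(-2 + d))/(2 + m) (u(d, m) = ((-2 + d)*(2*m) + m)/(2 + m) = (2*m*(-2 + d) + m)/(2 + m) = (m + 2*m*(-2 + d))/(2 + m))
o(F, j) = 142 - 62*j
-13776 + o(59, u(l, -10)) = -13776 + (142 - (-620)*(-3 + 2*(I*sqrt(5)))/(2 - 10)) = -13776 + (142 - (-620)*(-3 + 2*I*sqrt(5))/(-8)) = -13776 + (142 - (-620)*(-1)*(-3 + 2*I*sqrt(5))/8) = -13776 + (142 - 62*(-15/4 + 5*I*sqrt(5)/2)) = -13776 + (142 + (465/2 - 155*I*sqrt(5))) = -13776 + (749/2 - 155*I*sqrt(5)) = -26803/2 - 155*I*sqrt(5)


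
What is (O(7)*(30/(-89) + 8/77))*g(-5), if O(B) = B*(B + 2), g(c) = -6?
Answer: 86292/979 ≈ 88.143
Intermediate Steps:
O(B) = B*(2 + B)
(O(7)*(30/(-89) + 8/77))*g(-5) = ((7*(2 + 7))*(30/(-89) + 8/77))*(-6) = ((7*9)*(30*(-1/89) + 8*(1/77)))*(-6) = (63*(-30/89 + 8/77))*(-6) = (63*(-1598/6853))*(-6) = -14382/979*(-6) = 86292/979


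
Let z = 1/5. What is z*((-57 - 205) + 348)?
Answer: 86/5 ≈ 17.200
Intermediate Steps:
z = ⅕ ≈ 0.20000
z*((-57 - 205) + 348) = ((-57 - 205) + 348)/5 = (-262 + 348)/5 = (⅕)*86 = 86/5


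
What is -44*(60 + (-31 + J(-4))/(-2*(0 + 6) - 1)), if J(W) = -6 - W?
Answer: -35772/13 ≈ -2751.7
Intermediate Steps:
-44*(60 + (-31 + J(-4))/(-2*(0 + 6) - 1)) = -44*(60 + (-31 + (-6 - 1*(-4)))/(-2*(0 + 6) - 1)) = -44*(60 + (-31 + (-6 + 4))/(-2*6 - 1)) = -44*(60 + (-31 - 2)/(-12 - 1)) = -44*(60 - 33/(-13)) = -44*(60 - 33*(-1/13)) = -44*(60 + 33/13) = -44*813/13 = -35772/13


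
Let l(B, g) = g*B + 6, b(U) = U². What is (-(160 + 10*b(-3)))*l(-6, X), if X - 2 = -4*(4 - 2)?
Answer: -10500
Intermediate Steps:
X = -6 (X = 2 - 4*(4 - 2) = 2 - 4*2 = 2 - 8 = -6)
l(B, g) = 6 + B*g (l(B, g) = B*g + 6 = 6 + B*g)
(-(160 + 10*b(-3)))*l(-6, X) = (-10/(1/(16 + (-3)²)))*(6 - 6*(-6)) = (-10/(1/(16 + 9)))*(6 + 36) = -10/(1/25)*42 = -10/1/25*42 = -10*25*42 = -250*42 = -10500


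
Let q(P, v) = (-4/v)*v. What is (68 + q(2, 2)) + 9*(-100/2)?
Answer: -386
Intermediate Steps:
q(P, v) = -4
(68 + q(2, 2)) + 9*(-100/2) = (68 - 4) + 9*(-100/2) = 64 + 9*(-100*½) = 64 + 9*(-50) = 64 - 450 = -386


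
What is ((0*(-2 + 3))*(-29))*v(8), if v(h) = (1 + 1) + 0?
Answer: 0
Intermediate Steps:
v(h) = 2 (v(h) = 2 + 0 = 2)
((0*(-2 + 3))*(-29))*v(8) = ((0*(-2 + 3))*(-29))*2 = ((0*1)*(-29))*2 = (0*(-29))*2 = 0*2 = 0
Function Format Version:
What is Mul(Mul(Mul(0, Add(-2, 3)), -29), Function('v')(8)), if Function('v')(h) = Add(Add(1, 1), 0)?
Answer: 0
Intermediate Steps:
Function('v')(h) = 2 (Function('v')(h) = Add(2, 0) = 2)
Mul(Mul(Mul(0, Add(-2, 3)), -29), Function('v')(8)) = Mul(Mul(Mul(0, Add(-2, 3)), -29), 2) = Mul(Mul(Mul(0, 1), -29), 2) = Mul(Mul(0, -29), 2) = Mul(0, 2) = 0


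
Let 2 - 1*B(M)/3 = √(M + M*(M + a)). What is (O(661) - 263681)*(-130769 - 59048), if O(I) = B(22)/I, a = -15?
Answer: 33083800006295/661 + 2277804*√11/661 ≈ 5.0051e+10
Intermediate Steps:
B(M) = 6 - 3*√(M + M*(-15 + M)) (B(M) = 6 - 3*√(M + M*(M - 15)) = 6 - 3*√(M + M*(-15 + M)))
O(I) = (6 - 12*√11)/I (O(I) = (6 - 3*√22*√(-14 + 22))/I = (6 - 3*4*√11)/I = (6 - 12*√11)/I)
(O(661) - 263681)*(-130769 - 59048) = (6*(1 - 2*√11)/661 - 263681)*(-130769 - 59048) = (6*(1/661)*(1 - 2*√11) - 263681)*(-189817) = ((6/661 - 12*√11/661) - 263681)*(-189817) = (-174293135/661 - 12*√11/661)*(-189817) = 33083800006295/661 + 2277804*√11/661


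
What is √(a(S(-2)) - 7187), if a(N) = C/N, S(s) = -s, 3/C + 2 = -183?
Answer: I*√983901410/370 ≈ 84.776*I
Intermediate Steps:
C = -3/185 (C = 3/(-2 - 183) = 3/(-185) = 3*(-1/185) = -3/185 ≈ -0.016216)
a(N) = -3/(185*N)
√(a(S(-2)) - 7187) = √(-3/(185*((-1*(-2)))) - 7187) = √(-3/185/2 - 7187) = √(-3/185*½ - 7187) = √(-3/370 - 7187) = √(-2659193/370) = I*√983901410/370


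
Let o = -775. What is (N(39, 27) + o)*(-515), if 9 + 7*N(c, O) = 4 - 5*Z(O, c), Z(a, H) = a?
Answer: 409425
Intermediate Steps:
N(c, O) = -5/7 - 5*O/7 (N(c, O) = -9/7 + (4 - 5*O)/7 = -9/7 + (4/7 - 5*O/7) = -5/7 - 5*O/7)
(N(39, 27) + o)*(-515) = ((-5/7 - 5/7*27) - 775)*(-515) = ((-5/7 - 135/7) - 775)*(-515) = (-20 - 775)*(-515) = -795*(-515) = 409425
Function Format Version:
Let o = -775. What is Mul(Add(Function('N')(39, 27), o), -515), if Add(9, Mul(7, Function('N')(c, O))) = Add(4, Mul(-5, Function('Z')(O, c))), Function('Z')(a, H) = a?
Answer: 409425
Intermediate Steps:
Function('N')(c, O) = Add(Rational(-5, 7), Mul(Rational(-5, 7), O)) (Function('N')(c, O) = Add(Rational(-9, 7), Mul(Rational(1, 7), Add(4, Mul(-5, O)))) = Add(Rational(-9, 7), Add(Rational(4, 7), Mul(Rational(-5, 7), O))) = Add(Rational(-5, 7), Mul(Rational(-5, 7), O)))
Mul(Add(Function('N')(39, 27), o), -515) = Mul(Add(Add(Rational(-5, 7), Mul(Rational(-5, 7), 27)), -775), -515) = Mul(Add(Add(Rational(-5, 7), Rational(-135, 7)), -775), -515) = Mul(Add(-20, -775), -515) = Mul(-795, -515) = 409425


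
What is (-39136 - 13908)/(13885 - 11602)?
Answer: -53044/2283 ≈ -23.234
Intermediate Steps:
(-39136 - 13908)/(13885 - 11602) = -53044/2283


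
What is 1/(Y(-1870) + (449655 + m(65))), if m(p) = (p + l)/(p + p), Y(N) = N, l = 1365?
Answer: 1/447796 ≈ 2.2332e-6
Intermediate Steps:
m(p) = (1365 + p)/(2*p) (m(p) = (p + 1365)/(p + p) = (1365 + p)/((2*p)) = (1365 + p)*(1/(2*p)) = (1365 + p)/(2*p))
1/(Y(-1870) + (449655 + m(65))) = 1/(-1870 + (449655 + (½)*(1365 + 65)/65)) = 1/(-1870 + (449655 + (½)*(1/65)*1430)) = 1/(-1870 + (449655 + 11)) = 1/(-1870 + 449666) = 1/447796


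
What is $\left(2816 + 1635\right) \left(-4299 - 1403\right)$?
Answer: $-25379602$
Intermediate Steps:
$\left(2816 + 1635\right) \left(-4299 - 1403\right) = 4451 \left(-5702\right) = -25379602$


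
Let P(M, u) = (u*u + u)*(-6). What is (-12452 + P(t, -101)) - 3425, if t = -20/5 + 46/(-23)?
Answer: -76477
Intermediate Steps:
t = -6 (t = -20*1/5 + 46*(-1/23) = -4 - 2 = -6)
P(M, u) = -6*u - 6*u**2 (P(M, u) = (u**2 + u)*(-6) = (u + u**2)*(-6) = -6*u - 6*u**2)
(-12452 + P(t, -101)) - 3425 = (-12452 - 6*(-101)*(1 - 101)) - 3425 = (-12452 - 6*(-101)*(-100)) - 3425 = (-12452 - 60600) - 3425 = -73052 - 3425 = -76477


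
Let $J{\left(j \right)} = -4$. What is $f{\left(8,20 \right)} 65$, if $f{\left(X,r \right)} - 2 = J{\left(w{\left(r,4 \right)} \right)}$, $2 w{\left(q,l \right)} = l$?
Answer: $-130$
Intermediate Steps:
$w{\left(q,l \right)} = \frac{l}{2}$
$f{\left(X,r \right)} = -2$ ($f{\left(X,r \right)} = 2 - 4 = -2$)
$f{\left(8,20 \right)} 65 = \left(-2\right) 65 = -130$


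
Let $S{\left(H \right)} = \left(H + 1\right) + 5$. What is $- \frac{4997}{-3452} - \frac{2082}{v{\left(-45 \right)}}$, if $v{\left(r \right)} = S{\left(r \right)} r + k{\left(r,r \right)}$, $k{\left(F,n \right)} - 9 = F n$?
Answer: $\frac{3915523}{4359876} \approx 0.89808$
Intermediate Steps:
$S{\left(H \right)} = 6 + H$ ($S{\left(H \right)} = \left(1 + H\right) + 5 = 6 + H$)
$k{\left(F,n \right)} = 9 + F n$
$v{\left(r \right)} = 9 + r^{2} + r \left(6 + r\right)$ ($v{\left(r \right)} = \left(6 + r\right) r + \left(9 + r r\right) = r \left(6 + r\right) + \left(9 + r^{2}\right) = 9 + r^{2} + r \left(6 + r\right)$)
$- \frac{4997}{-3452} - \frac{2082}{v{\left(-45 \right)}} = - \frac{4997}{-3452} - \frac{2082}{9 + \left(-45\right)^{2} - 45 \left(6 - 45\right)} = \left(-4997\right) \left(- \frac{1}{3452}\right) - \frac{2082}{9 + 2025 - -1755} = \frac{4997}{3452} - \frac{2082}{9 + 2025 + 1755} = \frac{4997}{3452} - \frac{2082}{3789} = \frac{4997}{3452} - \frac{694}{1263} = \frac{3915523}{4359876}$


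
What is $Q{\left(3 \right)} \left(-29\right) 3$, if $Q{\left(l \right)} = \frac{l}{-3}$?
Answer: $87$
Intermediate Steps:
$Q{\left(l \right)} = - \frac{l}{3}$ ($Q{\left(l \right)} = l \left(- \frac{1}{3}\right) = - \frac{l}{3}$)
$Q{\left(3 \right)} \left(-29\right) 3 = \left(- \frac{1}{3}\right) 3 \left(-29\right) 3 = \left(-1\right) \left(-29\right) 3 = 29 \cdot 3 = 87$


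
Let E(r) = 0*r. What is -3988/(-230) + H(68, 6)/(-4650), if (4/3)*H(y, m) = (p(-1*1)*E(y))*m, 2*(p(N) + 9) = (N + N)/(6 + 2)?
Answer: 1994/115 ≈ 17.339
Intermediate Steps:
E(r) = 0
p(N) = -9 + N/8 (p(N) = -9 + ((N + N)/(6 + 2))/2 = -9 + ((2*N)/8)/2 = -9 + ((2*N)*(⅛))/2 = -9 + (N/4)/2 = -9 + N/8)
H(y, m) = 0 (H(y, m) = 3*(((-9 + (-1*1)/8)*0)*m)/4 = 3*(((-9 + (⅛)*(-1))*0)*m)/4 = 3*(((-9 - ⅛)*0)*m)/4 = 3*((-73/8*0)*m)/4 = 3*(0*m)/4 = (¾)*0 = 0)
-3988/(-230) + H(68, 6)/(-4650) = -3988/(-230) + 0/(-4650) = -3988*(-1/230) + 0*(-1/4650) = 1994/115 + 0 = 1994/115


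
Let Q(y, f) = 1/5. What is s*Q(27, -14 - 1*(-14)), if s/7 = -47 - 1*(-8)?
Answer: -273/5 ≈ -54.600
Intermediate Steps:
Q(y, f) = 1/5
s = -273 (s = 7*(-47 - 1*(-8)) = 7*(-47 + 8) = 7*(-39) = -273)
s*Q(27, -14 - 1*(-14)) = -273*1/5 = -273/5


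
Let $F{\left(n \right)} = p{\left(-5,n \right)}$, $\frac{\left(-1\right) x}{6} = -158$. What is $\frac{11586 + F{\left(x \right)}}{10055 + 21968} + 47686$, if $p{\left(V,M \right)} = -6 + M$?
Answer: $\frac{1527061306}{32023} \approx 47686.0$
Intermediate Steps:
$x = 948$ ($x = \left(-6\right) \left(-158\right) = 948$)
$F{\left(n \right)} = -6 + n$
$\frac{11586 + F{\left(x \right)}}{10055 + 21968} + 47686 = \frac{11586 + \left(-6 + 948\right)}{10055 + 21968} + 47686 = \frac{11586 + 942}{32023} + 47686 = 12528 \cdot \frac{1}{32023} + 47686 = \frac{12528}{32023} + 47686 = \frac{1527061306}{32023}$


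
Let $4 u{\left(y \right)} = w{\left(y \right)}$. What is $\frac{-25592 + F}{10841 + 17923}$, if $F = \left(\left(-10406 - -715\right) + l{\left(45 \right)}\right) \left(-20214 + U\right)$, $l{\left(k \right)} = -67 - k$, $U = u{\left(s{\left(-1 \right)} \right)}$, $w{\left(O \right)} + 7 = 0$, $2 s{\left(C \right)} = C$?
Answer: $\frac{264199207}{38352} \approx 6888.8$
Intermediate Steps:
$s{\left(C \right)} = \frac{C}{2}$
$w{\left(O \right)} = -7$ ($w{\left(O \right)} = -7 + 0 = -7$)
$u{\left(y \right)} = - \frac{7}{4}$ ($u{\left(y \right)} = \frac{1}{4} \left(-7\right) = - \frac{7}{4}$)
$U = - \frac{7}{4} \approx -1.75$
$F = \frac{792699989}{4}$ ($F = \left(\left(-10406 - -715\right) - 112\right) \left(-20214 - \frac{7}{4}\right) = \left(\left(-10406 + 715\right) - 112\right) \left(- \frac{80863}{4}\right) = \left(-9691 - 112\right) \left(- \frac{80863}{4}\right) = \left(-9803\right) \left(- \frac{80863}{4}\right) = \frac{792699989}{4} \approx 1.9817 \cdot 10^{8}$)
$\frac{-25592 + F}{10841 + 17923} = \frac{-25592 + \frac{792699989}{4}}{10841 + 17923} = \frac{792597621}{4 \cdot 28764} = \frac{792597621}{4} \cdot \frac{1}{28764} = \frac{264199207}{38352}$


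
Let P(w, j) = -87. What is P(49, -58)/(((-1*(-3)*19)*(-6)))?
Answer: 29/114 ≈ 0.25439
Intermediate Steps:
P(49, -58)/(((-1*(-3)*19)*(-6))) = -87/((-1*(-3)*19)*(-6)) = -87/((3*19)*(-6)) = -87/(57*(-6)) = -87/(-342) = -87*(-1/342) = 29/114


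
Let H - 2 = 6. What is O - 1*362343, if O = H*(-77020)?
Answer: -978503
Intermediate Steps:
H = 8 (H = 2 + 6 = 8)
O = -616160 (O = 8*(-77020) = -616160)
O - 1*362343 = -616160 - 1*362343 = -616160 - 362343 = -978503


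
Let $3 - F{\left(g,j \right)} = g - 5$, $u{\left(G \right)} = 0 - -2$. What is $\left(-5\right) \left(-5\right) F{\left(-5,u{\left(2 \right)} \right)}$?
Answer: $325$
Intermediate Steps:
$u{\left(G \right)} = 2$ ($u{\left(G \right)} = 0 + 2 = 2$)
$F{\left(g,j \right)} = 8 - g$ ($F{\left(g,j \right)} = 3 - \left(g - 5\right) = 3 - \left(-5 + g\right) = 8 - g$)
$\left(-5\right) \left(-5\right) F{\left(-5,u{\left(2 \right)} \right)} = \left(-5\right) \left(-5\right) \left(8 - -5\right) = 25 \left(8 + 5\right) = 25 \cdot 13 = 325$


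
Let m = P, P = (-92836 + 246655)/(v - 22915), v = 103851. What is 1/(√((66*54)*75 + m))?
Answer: 2*√5404313203566/2403816291 ≈ 0.0019342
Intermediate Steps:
P = 153819/80936 (P = (-92836 + 246655)/(103851 - 22915) = 153819/80936 ≈ 1.9005)
m = 153819/80936 ≈ 1.9005
1/(√((66*54)*75 + m)) = 1/(√((66*54)*75 + 153819/80936)) = 1/(√(3564*75 + 153819/80936)) = 1/(√(267300 + 153819/80936)) = 1/(√(21634346619/80936)) = 1/(9*√5404313203566/40468) = 2*√5404313203566/2403816291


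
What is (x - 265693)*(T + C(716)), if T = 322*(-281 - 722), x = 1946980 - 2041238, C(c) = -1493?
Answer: 116789341509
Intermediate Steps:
x = -94258
T = -322966 (T = 322*(-1003) = -322966)
(x - 265693)*(T + C(716)) = (-94258 - 265693)*(-322966 - 1493) = -359951*(-324459) = 116789341509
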